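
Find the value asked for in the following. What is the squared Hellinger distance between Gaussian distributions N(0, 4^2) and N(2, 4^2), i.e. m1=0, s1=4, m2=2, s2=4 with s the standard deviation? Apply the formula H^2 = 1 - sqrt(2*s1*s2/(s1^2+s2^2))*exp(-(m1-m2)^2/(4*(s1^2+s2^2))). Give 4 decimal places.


Squared Hellinger distance for Gaussians:
H^2 = 1 - sqrt(2*s1*s2/(s1^2+s2^2)) * exp(-(m1-m2)^2/(4*(s1^2+s2^2))).
s1^2 = 16, s2^2 = 16, s1^2+s2^2 = 32.
sqrt(2*4*4/(32)) = 1.0.
(m1-m2)^2 = (-2)^2 = 4.
exp(-4/(4*32)) = exp(-0.03125) = 0.969233.
H^2 = 1 - 1.0*0.969233 = 0.0308

0.0308


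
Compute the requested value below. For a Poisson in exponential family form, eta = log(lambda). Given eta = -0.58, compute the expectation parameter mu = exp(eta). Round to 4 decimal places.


Expectation parameter for Poisson exponential family:
mu = exp(eta).
eta = -0.58.
mu = exp(-0.58) = 0.5599

0.5599


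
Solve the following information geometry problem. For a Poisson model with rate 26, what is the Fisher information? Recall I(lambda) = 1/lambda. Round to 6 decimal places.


Fisher information for Poisson: I(lambda) = 1/lambda.
lambda = 26.
I(lambda) = 1/26 = 0.038462

0.038462


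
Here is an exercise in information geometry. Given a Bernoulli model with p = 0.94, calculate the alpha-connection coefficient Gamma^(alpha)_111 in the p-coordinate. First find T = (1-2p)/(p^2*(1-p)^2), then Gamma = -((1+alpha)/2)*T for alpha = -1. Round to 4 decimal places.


Skewness (Amari-Chentsov) tensor: T = (1-2p)/(p^2*(1-p)^2).
p = 0.94, 1-2p = -0.88, p^2 = 0.8836, (1-p)^2 = 0.0036.
T = -0.88/(0.8836 * 0.0036) = -276.646044.
In the p-coordinate, Gamma^(alpha) = Gamma^(0) - (alpha/2)*T with Gamma^(0) = (1/2)*g'(p) = -T/2,
so Gamma^(alpha) = -((1+alpha)/2)*T.
alpha = -1, -(1+alpha)/2 = 0.0.
Gamma = 0.0 * -276.646044 = 0.0000

0.0000


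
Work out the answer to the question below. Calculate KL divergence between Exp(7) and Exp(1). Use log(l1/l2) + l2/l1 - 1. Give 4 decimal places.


KL divergence for exponential family:
KL = log(l1/l2) + l2/l1 - 1.
log(7/1) = 1.94591.
1/7 = 0.142857.
KL = 1.94591 + 0.142857 - 1 = 1.0888

1.0888


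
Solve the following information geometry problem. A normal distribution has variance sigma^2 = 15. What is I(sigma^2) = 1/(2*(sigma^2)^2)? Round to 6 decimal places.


Fisher information for variance: I(sigma^2) = 1/(2*sigma^4).
sigma^2 = 15, so sigma^4 = 225.
I = 1/(2*225) = 1/450 = 0.002222

0.002222


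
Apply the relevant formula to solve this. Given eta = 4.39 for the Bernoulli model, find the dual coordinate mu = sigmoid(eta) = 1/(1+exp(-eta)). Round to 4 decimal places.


Dual coordinate (expectation parameter) for Bernoulli:
mu = 1/(1+exp(-eta)).
eta = 4.39.
exp(-eta) = exp(-4.39) = 0.012401.
mu = 1/(1+0.012401) = 0.9878

0.9878


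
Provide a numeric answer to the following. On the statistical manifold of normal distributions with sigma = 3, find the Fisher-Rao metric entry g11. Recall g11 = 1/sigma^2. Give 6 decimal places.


For the 2-parameter normal family, the Fisher metric has:
  g11 = 1/sigma^2, g22 = 2/sigma^2.
sigma = 3, sigma^2 = 9.
g11 = 0.111111

0.111111


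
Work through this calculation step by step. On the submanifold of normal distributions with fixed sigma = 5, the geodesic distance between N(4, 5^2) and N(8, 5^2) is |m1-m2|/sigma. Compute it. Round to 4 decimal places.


On the fixed-variance normal subfamily, geodesic distance = |m1-m2|/sigma.
|4 - 8| = 4.
sigma = 5.
d = 4/5 = 0.8000

0.8000


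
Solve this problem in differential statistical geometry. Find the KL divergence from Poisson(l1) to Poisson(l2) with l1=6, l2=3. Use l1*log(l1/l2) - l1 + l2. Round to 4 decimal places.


KL divergence for Poisson:
KL = l1*log(l1/l2) - l1 + l2.
l1 = 6, l2 = 3.
log(6/3) = 0.693147.
l1*log(l1/l2) = 6 * 0.693147 = 4.158883.
KL = 4.158883 - 6 + 3 = 1.1589

1.1589


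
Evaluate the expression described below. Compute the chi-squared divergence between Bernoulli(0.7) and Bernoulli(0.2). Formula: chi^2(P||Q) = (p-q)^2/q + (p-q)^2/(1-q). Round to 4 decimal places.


Chi-squared divergence between Bernoulli distributions:
chi^2 = (p-q)^2/q + (p-q)^2/(1-q).
p = 0.7, q = 0.2, p-q = 0.5.
(p-q)^2 = 0.25.
term1 = 0.25/0.2 = 1.25.
term2 = 0.25/0.8 = 0.3125.
chi^2 = 1.25 + 0.3125 = 1.5625

1.5625


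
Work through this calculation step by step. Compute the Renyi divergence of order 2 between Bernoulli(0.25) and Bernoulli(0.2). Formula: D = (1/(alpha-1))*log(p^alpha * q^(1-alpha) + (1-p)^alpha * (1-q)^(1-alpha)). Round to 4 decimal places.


Renyi divergence of order alpha between Bernoulli distributions:
D = (1/(alpha-1))*log(p^alpha * q^(1-alpha) + (1-p)^alpha * (1-q)^(1-alpha)).
alpha = 2, p = 0.25, q = 0.2.
p^alpha * q^(1-alpha) = 0.25^2 * 0.2^-1 = 0.3125.
(1-p)^alpha * (1-q)^(1-alpha) = 0.75^2 * 0.8^-1 = 0.703125.
sum = 0.3125 + 0.703125 = 1.015625.
D = (1/1)*log(1.015625) = 0.0155

0.0155


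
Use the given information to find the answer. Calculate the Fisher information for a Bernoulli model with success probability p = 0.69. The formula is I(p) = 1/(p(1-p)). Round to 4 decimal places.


For Bernoulli(p), Fisher information is I(p) = 1/(p*(1-p)).
p = 0.69, 1-p = 0.31.
p*(1-p) = 0.2139.
I(p) = 1/0.2139 = 4.6751

4.6751


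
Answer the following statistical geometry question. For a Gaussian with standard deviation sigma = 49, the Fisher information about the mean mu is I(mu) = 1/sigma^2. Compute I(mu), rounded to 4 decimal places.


The Fisher information for the mean of a normal distribution is I(mu) = 1/sigma^2.
sigma = 49, so sigma^2 = 2401.
I(mu) = 1/2401 = 0.0004

0.0004


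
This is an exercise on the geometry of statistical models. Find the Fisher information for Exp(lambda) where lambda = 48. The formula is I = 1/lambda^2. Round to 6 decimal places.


Fisher information for exponential: I(lambda) = 1/lambda^2.
lambda = 48, lambda^2 = 2304.
I = 1/2304 = 0.000434

0.000434


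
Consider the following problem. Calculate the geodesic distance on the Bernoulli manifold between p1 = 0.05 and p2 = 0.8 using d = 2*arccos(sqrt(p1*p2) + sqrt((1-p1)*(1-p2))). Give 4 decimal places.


Geodesic distance on Bernoulli manifold:
d(p1,p2) = 2*arccos(sqrt(p1*p2) + sqrt((1-p1)*(1-p2))).
sqrt(p1*p2) = sqrt(0.05*0.8) = 0.2.
sqrt((1-p1)*(1-p2)) = sqrt(0.95*0.2) = 0.43589.
arg = 0.2 + 0.43589 = 0.63589.
d = 2*arccos(0.63589) = 1.7633

1.7633


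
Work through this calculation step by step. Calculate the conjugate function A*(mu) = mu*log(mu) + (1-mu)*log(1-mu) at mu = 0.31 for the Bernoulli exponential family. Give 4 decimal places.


Legendre transform for Bernoulli:
A*(mu) = mu*log(mu) + (1-mu)*log(1-mu).
mu = 0.31, 1-mu = 0.69.
mu*log(mu) = 0.31*log(0.31) = -0.363067.
(1-mu)*log(1-mu) = 0.69*log(0.69) = -0.256034.
A* = -0.363067 + -0.256034 = -0.6191

-0.6191


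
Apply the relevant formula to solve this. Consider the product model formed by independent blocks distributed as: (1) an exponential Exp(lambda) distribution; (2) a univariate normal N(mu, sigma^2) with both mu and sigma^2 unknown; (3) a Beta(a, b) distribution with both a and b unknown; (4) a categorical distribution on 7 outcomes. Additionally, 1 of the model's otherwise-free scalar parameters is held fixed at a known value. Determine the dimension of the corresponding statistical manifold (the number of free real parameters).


The dimension of a statistical manifold equals the number of free
(independent) real parameters of the model. For a product of independent
blocks the parameter counts add.
- exponential (lambda): 1.
- normal (mu, sigma^2): 2.
- Beta (a, b): 2.
- categorical on 7 outcomes (probabilities sum to 1): 7-1 = 6.
Total = 1 + 2 + 2 + 6 = 11.
1 parameter(s) fixed at known values: 11 - 1 = 10.
Dimension = 10

10


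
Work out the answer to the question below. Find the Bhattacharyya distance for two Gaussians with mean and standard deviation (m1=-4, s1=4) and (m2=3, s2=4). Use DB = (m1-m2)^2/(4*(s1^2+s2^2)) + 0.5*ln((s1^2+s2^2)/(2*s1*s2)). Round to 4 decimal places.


Bhattacharyya distance between two Gaussians:
DB = (m1-m2)^2/(4*(s1^2+s2^2)) + (1/2)*ln((s1^2+s2^2)/(2*s1*s2)).
(m1-m2)^2 = (-7)^2 = 49.
s1^2+s2^2 = 16 + 16 = 32.
term1 = 49/128 = 0.382812.
term2 = 0.5*ln(32/32.0) = 0.0.
DB = 0.382812 + 0.0 = 0.3828

0.3828


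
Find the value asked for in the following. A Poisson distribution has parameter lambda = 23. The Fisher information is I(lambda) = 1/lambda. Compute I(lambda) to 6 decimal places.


Fisher information for Poisson: I(lambda) = 1/lambda.
lambda = 23.
I(lambda) = 1/23 = 0.043478

0.043478


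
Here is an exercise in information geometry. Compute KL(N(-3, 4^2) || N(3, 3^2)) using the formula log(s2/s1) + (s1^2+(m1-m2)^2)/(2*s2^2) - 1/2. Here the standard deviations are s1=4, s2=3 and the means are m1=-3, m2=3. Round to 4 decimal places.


KL divergence between normal distributions:
KL = log(s2/s1) + (s1^2 + (m1-m2)^2)/(2*s2^2) - 1/2.
log(3/4) = -0.287682.
(4^2 + (-3-3)^2)/(2*3^2) = (16 + 36)/18 = 2.888889.
KL = -0.287682 + 2.888889 - 0.5 = 2.1012

2.1012


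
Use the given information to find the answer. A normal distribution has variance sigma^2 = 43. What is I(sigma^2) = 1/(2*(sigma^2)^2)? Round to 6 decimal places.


Fisher information for variance: I(sigma^2) = 1/(2*sigma^4).
sigma^2 = 43, so sigma^4 = 1849.
I = 1/(2*1849) = 1/3698 = 0.000270

0.000270


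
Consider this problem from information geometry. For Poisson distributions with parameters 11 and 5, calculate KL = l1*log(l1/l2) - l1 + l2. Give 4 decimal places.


KL divergence for Poisson:
KL = l1*log(l1/l2) - l1 + l2.
l1 = 11, l2 = 5.
log(11/5) = 0.788457.
l1*log(l1/l2) = 11 * 0.788457 = 8.673031.
KL = 8.673031 - 11 + 5 = 2.6730

2.6730


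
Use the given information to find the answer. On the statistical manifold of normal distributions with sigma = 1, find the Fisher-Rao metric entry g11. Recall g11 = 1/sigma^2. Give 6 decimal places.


For the 2-parameter normal family, the Fisher metric has:
  g11 = 1/sigma^2, g22 = 2/sigma^2.
sigma = 1, sigma^2 = 1.
g11 = 1.000000

1.000000


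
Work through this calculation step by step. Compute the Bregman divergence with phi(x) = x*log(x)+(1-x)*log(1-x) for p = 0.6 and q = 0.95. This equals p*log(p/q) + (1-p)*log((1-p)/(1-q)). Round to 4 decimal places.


Bregman divergence with negative entropy generator:
D = p*log(p/q) + (1-p)*log((1-p)/(1-q)).
p = 0.6, q = 0.95.
p*log(p/q) = 0.6*log(0.6/0.95) = -0.275719.
(1-p)*log((1-p)/(1-q)) = 0.4*log(0.4/0.05) = 0.831777.
D = -0.275719 + 0.831777 = 0.5561

0.5561


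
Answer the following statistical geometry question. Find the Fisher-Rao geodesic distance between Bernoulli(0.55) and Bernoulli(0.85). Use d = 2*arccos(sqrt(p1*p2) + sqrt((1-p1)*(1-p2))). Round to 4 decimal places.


Geodesic distance on Bernoulli manifold:
d(p1,p2) = 2*arccos(sqrt(p1*p2) + sqrt((1-p1)*(1-p2))).
sqrt(p1*p2) = sqrt(0.55*0.85) = 0.68374.
sqrt((1-p1)*(1-p2)) = sqrt(0.45*0.15) = 0.259808.
arg = 0.68374 + 0.259808 = 0.943547.
d = 2*arccos(0.943547) = 0.6752

0.6752


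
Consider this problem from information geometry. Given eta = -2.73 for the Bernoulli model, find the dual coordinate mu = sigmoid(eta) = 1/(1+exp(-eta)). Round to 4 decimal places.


Dual coordinate (expectation parameter) for Bernoulli:
mu = 1/(1+exp(-eta)).
eta = -2.73.
exp(-eta) = exp(2.73) = 15.332887.
mu = 1/(1+15.332887) = 0.0612

0.0612


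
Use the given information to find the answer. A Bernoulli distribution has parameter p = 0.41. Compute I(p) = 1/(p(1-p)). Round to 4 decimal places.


For Bernoulli(p), Fisher information is I(p) = 1/(p*(1-p)).
p = 0.41, 1-p = 0.59.
p*(1-p) = 0.2419.
I(p) = 1/0.2419 = 4.1339

4.1339


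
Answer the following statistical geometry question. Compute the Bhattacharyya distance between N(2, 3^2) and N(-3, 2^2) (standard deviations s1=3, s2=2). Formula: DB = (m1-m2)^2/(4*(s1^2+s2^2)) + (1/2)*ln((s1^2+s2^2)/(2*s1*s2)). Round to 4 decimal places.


Bhattacharyya distance between two Gaussians:
DB = (m1-m2)^2/(4*(s1^2+s2^2)) + (1/2)*ln((s1^2+s2^2)/(2*s1*s2)).
(m1-m2)^2 = (5)^2 = 25.
s1^2+s2^2 = 9 + 4 = 13.
term1 = 25/52 = 0.480769.
term2 = 0.5*ln(13/12.0) = 0.040021.
DB = 0.480769 + 0.040021 = 0.5208

0.5208


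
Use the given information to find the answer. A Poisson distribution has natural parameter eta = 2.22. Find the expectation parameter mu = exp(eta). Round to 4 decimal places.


Expectation parameter for Poisson exponential family:
mu = exp(eta).
eta = 2.22.
mu = exp(2.22) = 9.2073

9.2073


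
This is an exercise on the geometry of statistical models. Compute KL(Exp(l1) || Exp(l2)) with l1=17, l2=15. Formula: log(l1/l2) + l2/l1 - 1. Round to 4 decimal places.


KL divergence for exponential family:
KL = log(l1/l2) + l2/l1 - 1.
log(17/15) = 0.125163.
15/17 = 0.882353.
KL = 0.125163 + 0.882353 - 1 = 0.0075

0.0075


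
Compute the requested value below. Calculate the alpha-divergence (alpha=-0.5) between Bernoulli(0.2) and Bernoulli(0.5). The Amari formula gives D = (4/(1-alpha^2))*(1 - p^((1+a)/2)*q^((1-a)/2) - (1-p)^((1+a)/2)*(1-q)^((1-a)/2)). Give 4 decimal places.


Amari alpha-divergence:
D = (4/(1-alpha^2))*(1 - p^((1+a)/2)*q^((1-a)/2) - (1-p)^((1+a)/2)*(1-q)^((1-a)/2)).
alpha = -0.5, p = 0.2, q = 0.5.
e1 = (1+alpha)/2 = 0.25, e2 = (1-alpha)/2 = 0.75.
t1 = p^e1 * q^e2 = 0.2^0.25 * 0.5^0.75 = 0.397635.
t2 = (1-p)^e1 * (1-q)^e2 = 0.8^0.25 * 0.5^0.75 = 0.562341.
4/(1-alpha^2) = 5.333333.
D = 5.333333*(1 - 0.397635 - 0.562341) = 0.2135

0.2135


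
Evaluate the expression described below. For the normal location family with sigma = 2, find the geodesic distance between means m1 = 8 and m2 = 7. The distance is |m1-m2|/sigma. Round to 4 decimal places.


On the fixed-variance normal subfamily, geodesic distance = |m1-m2|/sigma.
|8 - 7| = 1.
sigma = 2.
d = 1/2 = 0.5000

0.5000


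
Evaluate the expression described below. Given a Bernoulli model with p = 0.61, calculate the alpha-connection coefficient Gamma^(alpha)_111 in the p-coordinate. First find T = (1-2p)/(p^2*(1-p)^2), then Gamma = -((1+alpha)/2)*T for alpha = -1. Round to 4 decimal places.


Skewness (Amari-Chentsov) tensor: T = (1-2p)/(p^2*(1-p)^2).
p = 0.61, 1-2p = -0.22, p^2 = 0.3721, (1-p)^2 = 0.1521.
T = -0.22/(0.3721 * 0.1521) = -3.887172.
In the p-coordinate, Gamma^(alpha) = Gamma^(0) - (alpha/2)*T with Gamma^(0) = (1/2)*g'(p) = -T/2,
so Gamma^(alpha) = -((1+alpha)/2)*T.
alpha = -1, -(1+alpha)/2 = 0.0.
Gamma = 0.0 * -3.887172 = 0.0000

0.0000


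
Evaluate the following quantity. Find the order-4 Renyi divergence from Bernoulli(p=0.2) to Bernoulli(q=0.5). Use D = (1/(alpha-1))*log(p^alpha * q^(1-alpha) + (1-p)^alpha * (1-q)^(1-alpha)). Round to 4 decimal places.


Renyi divergence of order alpha between Bernoulli distributions:
D = (1/(alpha-1))*log(p^alpha * q^(1-alpha) + (1-p)^alpha * (1-q)^(1-alpha)).
alpha = 4, p = 0.2, q = 0.5.
p^alpha * q^(1-alpha) = 0.2^4 * 0.5^-3 = 0.0128.
(1-p)^alpha * (1-q)^(1-alpha) = 0.8^4 * 0.5^-3 = 3.2768.
sum = 0.0128 + 3.2768 = 3.2896.
D = (1/3)*log(3.2896) = 0.3969

0.3969


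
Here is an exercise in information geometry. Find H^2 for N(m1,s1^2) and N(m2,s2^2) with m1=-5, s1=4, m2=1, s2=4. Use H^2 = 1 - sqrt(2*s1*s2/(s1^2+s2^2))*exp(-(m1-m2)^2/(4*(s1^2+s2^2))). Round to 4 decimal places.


Squared Hellinger distance for Gaussians:
H^2 = 1 - sqrt(2*s1*s2/(s1^2+s2^2)) * exp(-(m1-m2)^2/(4*(s1^2+s2^2))).
s1^2 = 16, s2^2 = 16, s1^2+s2^2 = 32.
sqrt(2*4*4/(32)) = 1.0.
(m1-m2)^2 = (-6)^2 = 36.
exp(-36/(4*32)) = exp(-0.28125) = 0.75484.
H^2 = 1 - 1.0*0.75484 = 0.2452

0.2452


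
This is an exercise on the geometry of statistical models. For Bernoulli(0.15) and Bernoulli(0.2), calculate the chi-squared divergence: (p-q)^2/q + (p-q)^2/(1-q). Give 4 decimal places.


Chi-squared divergence between Bernoulli distributions:
chi^2 = (p-q)^2/q + (p-q)^2/(1-q).
p = 0.15, q = 0.2, p-q = -0.05.
(p-q)^2 = 0.0025.
term1 = 0.0025/0.2 = 0.0125.
term2 = 0.0025/0.8 = 0.003125.
chi^2 = 0.0125 + 0.003125 = 0.0156

0.0156


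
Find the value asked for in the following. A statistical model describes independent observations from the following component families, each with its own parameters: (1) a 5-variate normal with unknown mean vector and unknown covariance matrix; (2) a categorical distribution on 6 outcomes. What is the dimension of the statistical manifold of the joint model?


The dimension of a statistical manifold equals the number of free
(independent) real parameters of the model. For a product of independent
blocks the parameter counts add.
- 5-variate normal: 5 (mean) + 5*6/2 = 15 (symmetric covariance) = 20.
- categorical on 6 outcomes (probabilities sum to 1): 6-1 = 5.
Total = 20 + 5 = 25.
Dimension = 25

25


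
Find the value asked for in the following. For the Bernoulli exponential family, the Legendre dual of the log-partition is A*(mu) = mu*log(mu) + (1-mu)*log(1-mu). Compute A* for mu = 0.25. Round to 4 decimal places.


Legendre transform for Bernoulli:
A*(mu) = mu*log(mu) + (1-mu)*log(1-mu).
mu = 0.25, 1-mu = 0.75.
mu*log(mu) = 0.25*log(0.25) = -0.346574.
(1-mu)*log(1-mu) = 0.75*log(0.75) = -0.215762.
A* = -0.346574 + -0.215762 = -0.5623

-0.5623


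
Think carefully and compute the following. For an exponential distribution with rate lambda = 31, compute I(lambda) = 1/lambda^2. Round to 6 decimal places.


Fisher information for exponential: I(lambda) = 1/lambda^2.
lambda = 31, lambda^2 = 961.
I = 1/961 = 0.001041

0.001041


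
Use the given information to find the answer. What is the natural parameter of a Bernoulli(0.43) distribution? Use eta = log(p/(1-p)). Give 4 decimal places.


Natural parameter for Bernoulli: eta = log(p/(1-p)).
p = 0.43, 1-p = 0.57.
p/(1-p) = 0.754386.
eta = log(0.754386) = -0.2819

-0.2819


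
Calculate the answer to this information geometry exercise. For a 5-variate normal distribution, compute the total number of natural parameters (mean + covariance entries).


Exponential family dimension calculation:
For 5-dim MVN: mean has 5 params, covariance has 5*6/2 = 15 unique entries.
Total dim = 5 + 15 = 20.

20


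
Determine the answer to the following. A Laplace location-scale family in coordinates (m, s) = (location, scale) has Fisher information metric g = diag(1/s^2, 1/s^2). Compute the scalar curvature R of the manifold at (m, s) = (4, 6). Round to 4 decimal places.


The metric has the form g = (A dm^2 + B ds^2)/s^2 with A = 1, B = 1.
Substitute u = sqrt(A/B)*m: g = B*(du^2 + ds^2)/s^2, i.e. B times the
Poincare upper half-plane metric, which has constant Gaussian curvature -1.
Scaling a 2D metric by a constant c divides the Gaussian curvature by c,
so K = -1/B = -1/(1) = -1.0000 everywhere (the point (m, s) = (4, 6) is irrelevant:
the curvature is constant).
Scalar curvature in dimension 2: R = 2K = -2/(1) = -2.0000.

-2.0000


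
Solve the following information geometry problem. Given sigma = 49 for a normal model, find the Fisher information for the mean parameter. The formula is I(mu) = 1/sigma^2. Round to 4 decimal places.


The Fisher information for the mean of a normal distribution is I(mu) = 1/sigma^2.
sigma = 49, so sigma^2 = 2401.
I(mu) = 1/2401 = 0.0004

0.0004


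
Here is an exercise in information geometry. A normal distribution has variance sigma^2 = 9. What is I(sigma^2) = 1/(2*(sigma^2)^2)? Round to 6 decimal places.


Fisher information for variance: I(sigma^2) = 1/(2*sigma^4).
sigma^2 = 9, so sigma^4 = 81.
I = 1/(2*81) = 1/162 = 0.006173

0.006173


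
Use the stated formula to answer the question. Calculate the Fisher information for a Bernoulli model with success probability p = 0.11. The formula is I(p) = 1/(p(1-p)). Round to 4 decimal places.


For Bernoulli(p), Fisher information is I(p) = 1/(p*(1-p)).
p = 0.11, 1-p = 0.89.
p*(1-p) = 0.0979.
I(p) = 1/0.0979 = 10.2145

10.2145


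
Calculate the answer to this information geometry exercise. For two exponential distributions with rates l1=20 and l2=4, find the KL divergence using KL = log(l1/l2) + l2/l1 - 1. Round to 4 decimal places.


KL divergence for exponential family:
KL = log(l1/l2) + l2/l1 - 1.
log(20/4) = 1.609438.
4/20 = 0.2.
KL = 1.609438 + 0.2 - 1 = 0.8094

0.8094


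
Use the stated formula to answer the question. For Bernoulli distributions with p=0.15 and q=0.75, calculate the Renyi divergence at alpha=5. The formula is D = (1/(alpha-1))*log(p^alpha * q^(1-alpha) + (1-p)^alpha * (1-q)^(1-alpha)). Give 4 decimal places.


Renyi divergence of order alpha between Bernoulli distributions:
D = (1/(alpha-1))*log(p^alpha * q^(1-alpha) + (1-p)^alpha * (1-q)^(1-alpha)).
alpha = 5, p = 0.15, q = 0.75.
p^alpha * q^(1-alpha) = 0.15^5 * 0.75^-4 = 0.00024.
(1-p)^alpha * (1-q)^(1-alpha) = 0.85^5 * 0.25^-4 = 113.58856.
sum = 0.00024 + 113.58856 = 113.5888.
D = (1/4)*log(113.5888) = 1.1831

1.1831


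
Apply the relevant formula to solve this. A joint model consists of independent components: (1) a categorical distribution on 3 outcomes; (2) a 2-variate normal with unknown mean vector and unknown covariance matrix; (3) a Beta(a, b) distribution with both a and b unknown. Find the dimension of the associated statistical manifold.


The dimension of a statistical manifold equals the number of free
(independent) real parameters of the model. For a product of independent
blocks the parameter counts add.
- categorical on 3 outcomes (probabilities sum to 1): 3-1 = 2.
- 2-variate normal: 2 (mean) + 2*3/2 = 3 (symmetric covariance) = 5.
- Beta (a, b): 2.
Total = 2 + 5 + 2 = 9.
Dimension = 9

9


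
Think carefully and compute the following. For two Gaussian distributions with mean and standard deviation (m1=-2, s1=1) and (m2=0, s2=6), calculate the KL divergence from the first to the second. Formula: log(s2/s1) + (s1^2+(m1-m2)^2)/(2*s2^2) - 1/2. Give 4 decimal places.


KL divergence between normal distributions:
KL = log(s2/s1) + (s1^2 + (m1-m2)^2)/(2*s2^2) - 1/2.
log(6/1) = 1.791759.
(1^2 + (-2-0)^2)/(2*6^2) = (1 + 4)/72 = 0.069444.
KL = 1.791759 + 0.069444 - 0.5 = 1.3612

1.3612


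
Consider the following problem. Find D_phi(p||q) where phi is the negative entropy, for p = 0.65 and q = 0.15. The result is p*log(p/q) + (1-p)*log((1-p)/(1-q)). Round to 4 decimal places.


Bregman divergence with negative entropy generator:
D = p*log(p/q) + (1-p)*log((1-p)/(1-q)).
p = 0.65, q = 0.15.
p*log(p/q) = 0.65*log(0.65/0.15) = 0.953119.
(1-p)*log((1-p)/(1-q)) = 0.35*log(0.35/0.85) = -0.310556.
D = 0.953119 + -0.310556 = 0.6426

0.6426


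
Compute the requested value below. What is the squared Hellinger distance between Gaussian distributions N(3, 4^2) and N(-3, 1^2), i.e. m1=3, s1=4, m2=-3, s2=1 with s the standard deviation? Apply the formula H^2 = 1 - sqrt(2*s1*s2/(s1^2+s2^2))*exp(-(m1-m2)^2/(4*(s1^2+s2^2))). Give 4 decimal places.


Squared Hellinger distance for Gaussians:
H^2 = 1 - sqrt(2*s1*s2/(s1^2+s2^2)) * exp(-(m1-m2)^2/(4*(s1^2+s2^2))).
s1^2 = 16, s2^2 = 1, s1^2+s2^2 = 17.
sqrt(2*4*1/(17)) = 0.685994.
(m1-m2)^2 = (6)^2 = 36.
exp(-36/(4*17)) = exp(-0.529412) = 0.588951.
H^2 = 1 - 0.685994*0.588951 = 0.5960

0.5960


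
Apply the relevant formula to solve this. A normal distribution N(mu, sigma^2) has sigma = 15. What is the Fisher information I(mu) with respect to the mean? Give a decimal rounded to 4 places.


The Fisher information for the mean of a normal distribution is I(mu) = 1/sigma^2.
sigma = 15, so sigma^2 = 225.
I(mu) = 1/225 = 0.0044

0.0044


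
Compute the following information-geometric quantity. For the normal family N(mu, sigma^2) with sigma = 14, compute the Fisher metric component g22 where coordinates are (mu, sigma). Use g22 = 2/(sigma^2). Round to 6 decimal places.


For the 2-parameter normal family, the Fisher metric has:
  g11 = 1/sigma^2, g22 = 2/sigma^2.
sigma = 14, sigma^2 = 196.
g22 = 0.010204

0.010204


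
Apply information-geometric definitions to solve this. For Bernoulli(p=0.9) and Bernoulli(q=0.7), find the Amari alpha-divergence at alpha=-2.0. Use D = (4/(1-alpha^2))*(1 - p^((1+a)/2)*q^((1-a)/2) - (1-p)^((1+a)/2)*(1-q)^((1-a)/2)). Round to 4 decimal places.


Amari alpha-divergence:
D = (4/(1-alpha^2))*(1 - p^((1+a)/2)*q^((1-a)/2) - (1-p)^((1+a)/2)*(1-q)^((1-a)/2)).
alpha = -2.0, p = 0.9, q = 0.7.
e1 = (1+alpha)/2 = -0.5, e2 = (1-alpha)/2 = 1.5.
t1 = p^e1 * q^e2 = 0.9^-0.5 * 0.7^1.5 = 0.617342.
t2 = (1-p)^e1 * (1-q)^e2 = 0.1^-0.5 * 0.3^1.5 = 0.519615.
4/(1-alpha^2) = -1.333333.
D = -1.333333*(1 - 0.617342 - 0.519615) = 0.1826

0.1826


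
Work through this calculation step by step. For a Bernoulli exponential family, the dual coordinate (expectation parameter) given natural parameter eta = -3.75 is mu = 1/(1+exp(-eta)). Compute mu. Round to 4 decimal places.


Dual coordinate (expectation parameter) for Bernoulli:
mu = 1/(1+exp(-eta)).
eta = -3.75.
exp(-eta) = exp(3.75) = 42.521082.
mu = 1/(1+42.521082) = 0.0230

0.0230


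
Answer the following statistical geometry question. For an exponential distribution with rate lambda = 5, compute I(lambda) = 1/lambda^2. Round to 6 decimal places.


Fisher information for exponential: I(lambda) = 1/lambda^2.
lambda = 5, lambda^2 = 25.
I = 1/25 = 0.040000

0.040000


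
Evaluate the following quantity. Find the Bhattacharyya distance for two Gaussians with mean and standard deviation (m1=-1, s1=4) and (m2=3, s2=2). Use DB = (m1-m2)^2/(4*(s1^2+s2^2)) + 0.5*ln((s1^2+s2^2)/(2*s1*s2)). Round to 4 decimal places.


Bhattacharyya distance between two Gaussians:
DB = (m1-m2)^2/(4*(s1^2+s2^2)) + (1/2)*ln((s1^2+s2^2)/(2*s1*s2)).
(m1-m2)^2 = (-4)^2 = 16.
s1^2+s2^2 = 16 + 4 = 20.
term1 = 16/80 = 0.2.
term2 = 0.5*ln(20/16.0) = 0.111572.
DB = 0.2 + 0.111572 = 0.3116

0.3116


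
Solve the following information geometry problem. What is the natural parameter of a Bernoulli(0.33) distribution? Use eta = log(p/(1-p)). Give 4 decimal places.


Natural parameter for Bernoulli: eta = log(p/(1-p)).
p = 0.33, 1-p = 0.67.
p/(1-p) = 0.492537.
eta = log(0.492537) = -0.7082

-0.7082


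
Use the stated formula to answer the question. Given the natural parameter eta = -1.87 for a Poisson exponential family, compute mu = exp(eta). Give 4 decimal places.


Expectation parameter for Poisson exponential family:
mu = exp(eta).
eta = -1.87.
mu = exp(-1.87) = 0.1541

0.1541


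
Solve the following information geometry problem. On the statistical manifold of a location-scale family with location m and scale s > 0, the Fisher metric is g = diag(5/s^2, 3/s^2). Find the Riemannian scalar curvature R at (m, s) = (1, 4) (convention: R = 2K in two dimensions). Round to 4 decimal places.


The metric has the form g = (A dm^2 + B ds^2)/s^2 with A = 5, B = 3.
Substitute u = sqrt(A/B)*m: g = B*(du^2 + ds^2)/s^2, i.e. B times the
Poincare upper half-plane metric, which has constant Gaussian curvature -1.
Scaling a 2D metric by a constant c divides the Gaussian curvature by c,
so K = -1/B = -1/(3) = -0.3333 everywhere (the point (m, s) = (1, 4) is irrelevant:
the curvature is constant).
Scalar curvature in dimension 2: R = 2K = -2/(3) = -0.6667.

-0.6667


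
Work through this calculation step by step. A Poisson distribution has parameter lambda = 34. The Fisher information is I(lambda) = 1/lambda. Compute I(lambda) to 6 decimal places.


Fisher information for Poisson: I(lambda) = 1/lambda.
lambda = 34.
I(lambda) = 1/34 = 0.029412

0.029412


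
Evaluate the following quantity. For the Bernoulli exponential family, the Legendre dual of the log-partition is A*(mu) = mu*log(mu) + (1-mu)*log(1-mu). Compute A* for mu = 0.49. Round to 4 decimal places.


Legendre transform for Bernoulli:
A*(mu) = mu*log(mu) + (1-mu)*log(1-mu).
mu = 0.49, 1-mu = 0.51.
mu*log(mu) = 0.49*log(0.49) = -0.349541.
(1-mu)*log(1-mu) = 0.51*log(0.51) = -0.343406.
A* = -0.349541 + -0.343406 = -0.6929

-0.6929


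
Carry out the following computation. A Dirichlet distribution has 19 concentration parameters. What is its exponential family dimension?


Exponential family dimension calculation:
Dirichlet with 19 components has 19 natural parameters.

19


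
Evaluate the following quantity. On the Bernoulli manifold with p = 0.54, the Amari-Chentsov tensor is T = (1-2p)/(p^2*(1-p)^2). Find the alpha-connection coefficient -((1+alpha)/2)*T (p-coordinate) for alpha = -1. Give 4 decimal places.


Skewness (Amari-Chentsov) tensor: T = (1-2p)/(p^2*(1-p)^2).
p = 0.54, 1-2p = -0.08, p^2 = 0.2916, (1-p)^2 = 0.2116.
T = -0.08/(0.2916 * 0.2116) = -1.296543.
In the p-coordinate, Gamma^(alpha) = Gamma^(0) - (alpha/2)*T with Gamma^(0) = (1/2)*g'(p) = -T/2,
so Gamma^(alpha) = -((1+alpha)/2)*T.
alpha = -1, -(1+alpha)/2 = 0.0.
Gamma = 0.0 * -1.296543 = 0.0000

0.0000


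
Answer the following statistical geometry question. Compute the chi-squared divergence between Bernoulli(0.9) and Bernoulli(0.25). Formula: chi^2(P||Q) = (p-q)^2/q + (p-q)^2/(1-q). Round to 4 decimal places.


Chi-squared divergence between Bernoulli distributions:
chi^2 = (p-q)^2/q + (p-q)^2/(1-q).
p = 0.9, q = 0.25, p-q = 0.65.
(p-q)^2 = 0.4225.
term1 = 0.4225/0.25 = 1.69.
term2 = 0.4225/0.75 = 0.563333.
chi^2 = 1.69 + 0.563333 = 2.2533

2.2533


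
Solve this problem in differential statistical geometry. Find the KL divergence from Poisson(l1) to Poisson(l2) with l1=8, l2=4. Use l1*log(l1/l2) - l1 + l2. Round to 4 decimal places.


KL divergence for Poisson:
KL = l1*log(l1/l2) - l1 + l2.
l1 = 8, l2 = 4.
log(8/4) = 0.693147.
l1*log(l1/l2) = 8 * 0.693147 = 5.545177.
KL = 5.545177 - 8 + 4 = 1.5452

1.5452


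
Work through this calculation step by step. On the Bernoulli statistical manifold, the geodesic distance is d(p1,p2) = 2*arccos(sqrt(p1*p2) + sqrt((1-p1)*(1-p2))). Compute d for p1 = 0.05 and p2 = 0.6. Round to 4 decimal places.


Geodesic distance on Bernoulli manifold:
d(p1,p2) = 2*arccos(sqrt(p1*p2) + sqrt((1-p1)*(1-p2))).
sqrt(p1*p2) = sqrt(0.05*0.6) = 0.173205.
sqrt((1-p1)*(1-p2)) = sqrt(0.95*0.4) = 0.616441.
arg = 0.173205 + 0.616441 = 0.789646.
d = 2*arccos(0.789646) = 1.3211

1.3211


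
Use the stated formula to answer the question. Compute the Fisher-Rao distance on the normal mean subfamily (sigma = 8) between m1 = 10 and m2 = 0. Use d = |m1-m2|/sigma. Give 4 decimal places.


On the fixed-variance normal subfamily, geodesic distance = |m1-m2|/sigma.
|10 - 0| = 10.
sigma = 8.
d = 10/8 = 1.2500

1.2500


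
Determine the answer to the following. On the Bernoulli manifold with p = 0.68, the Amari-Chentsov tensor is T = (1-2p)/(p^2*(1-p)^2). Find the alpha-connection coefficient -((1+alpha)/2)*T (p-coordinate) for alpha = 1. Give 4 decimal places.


Skewness (Amari-Chentsov) tensor: T = (1-2p)/(p^2*(1-p)^2).
p = 0.68, 1-2p = -0.36, p^2 = 0.4624, (1-p)^2 = 0.1024.
T = -0.36/(0.4624 * 0.1024) = -7.602995.
In the p-coordinate, Gamma^(alpha) = Gamma^(0) - (alpha/2)*T with Gamma^(0) = (1/2)*g'(p) = -T/2,
so Gamma^(alpha) = -((1+alpha)/2)*T.
alpha = 1, -(1+alpha)/2 = -1.0.
Gamma = -1.0 * -7.602995 = 7.6030

7.6030


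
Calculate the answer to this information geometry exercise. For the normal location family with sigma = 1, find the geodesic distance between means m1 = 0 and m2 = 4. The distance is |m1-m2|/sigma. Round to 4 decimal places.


On the fixed-variance normal subfamily, geodesic distance = |m1-m2|/sigma.
|0 - 4| = 4.
sigma = 1.
d = 4/1 = 4.0000

4.0000


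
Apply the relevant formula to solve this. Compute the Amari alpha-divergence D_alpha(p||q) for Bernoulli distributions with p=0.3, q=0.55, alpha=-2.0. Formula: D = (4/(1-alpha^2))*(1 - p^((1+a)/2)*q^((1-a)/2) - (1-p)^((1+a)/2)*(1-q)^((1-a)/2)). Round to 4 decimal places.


Amari alpha-divergence:
D = (4/(1-alpha^2))*(1 - p^((1+a)/2)*q^((1-a)/2) - (1-p)^((1+a)/2)*(1-q)^((1-a)/2)).
alpha = -2.0, p = 0.3, q = 0.55.
e1 = (1+alpha)/2 = -0.5, e2 = (1-alpha)/2 = 1.5.
t1 = p^e1 * q^e2 = 0.3^-0.5 * 0.55^1.5 = 0.744704.
t2 = (1-p)^e1 * (1-q)^e2 = 0.7^-0.5 * 0.45^1.5 = 0.360803.
4/(1-alpha^2) = -1.333333.
D = -1.333333*(1 - 0.744704 - 0.360803) = 0.1407

0.1407


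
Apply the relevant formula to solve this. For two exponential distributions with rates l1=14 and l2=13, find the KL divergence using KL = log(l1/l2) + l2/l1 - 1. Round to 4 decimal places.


KL divergence for exponential family:
KL = log(l1/l2) + l2/l1 - 1.
log(14/13) = 0.074108.
13/14 = 0.928571.
KL = 0.074108 + 0.928571 - 1 = 0.0027

0.0027


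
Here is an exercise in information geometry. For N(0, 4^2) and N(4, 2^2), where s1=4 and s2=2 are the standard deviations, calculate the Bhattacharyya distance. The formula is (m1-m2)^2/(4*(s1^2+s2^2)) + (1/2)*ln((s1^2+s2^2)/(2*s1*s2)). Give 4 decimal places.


Bhattacharyya distance between two Gaussians:
DB = (m1-m2)^2/(4*(s1^2+s2^2)) + (1/2)*ln((s1^2+s2^2)/(2*s1*s2)).
(m1-m2)^2 = (-4)^2 = 16.
s1^2+s2^2 = 16 + 4 = 20.
term1 = 16/80 = 0.2.
term2 = 0.5*ln(20/16.0) = 0.111572.
DB = 0.2 + 0.111572 = 0.3116

0.3116


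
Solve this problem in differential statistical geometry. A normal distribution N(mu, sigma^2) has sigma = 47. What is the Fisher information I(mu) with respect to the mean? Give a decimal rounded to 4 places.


The Fisher information for the mean of a normal distribution is I(mu) = 1/sigma^2.
sigma = 47, so sigma^2 = 2209.
I(mu) = 1/2209 = 0.0005

0.0005


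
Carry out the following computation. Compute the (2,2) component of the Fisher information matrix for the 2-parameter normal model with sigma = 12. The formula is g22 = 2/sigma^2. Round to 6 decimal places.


For the 2-parameter normal family, the Fisher metric has:
  g11 = 1/sigma^2, g22 = 2/sigma^2.
sigma = 12, sigma^2 = 144.
g22 = 0.013889

0.013889


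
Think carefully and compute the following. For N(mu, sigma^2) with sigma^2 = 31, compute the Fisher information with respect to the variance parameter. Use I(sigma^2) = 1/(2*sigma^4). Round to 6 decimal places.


Fisher information for variance: I(sigma^2) = 1/(2*sigma^4).
sigma^2 = 31, so sigma^4 = 961.
I = 1/(2*961) = 1/1922 = 0.000520

0.000520


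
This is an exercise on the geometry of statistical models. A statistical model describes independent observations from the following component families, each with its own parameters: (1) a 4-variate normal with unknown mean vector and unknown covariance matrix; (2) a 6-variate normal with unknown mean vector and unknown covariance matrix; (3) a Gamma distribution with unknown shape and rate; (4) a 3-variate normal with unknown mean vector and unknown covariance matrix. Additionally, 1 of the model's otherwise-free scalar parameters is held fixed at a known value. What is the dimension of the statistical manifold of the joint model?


The dimension of a statistical manifold equals the number of free
(independent) real parameters of the model. For a product of independent
blocks the parameter counts add.
- 4-variate normal: 4 (mean) + 4*5/2 = 10 (symmetric covariance) = 14.
- 6-variate normal: 6 (mean) + 6*7/2 = 21 (symmetric covariance) = 27.
- Gamma (shape, rate): 2.
- 3-variate normal: 3 (mean) + 3*4/2 = 6 (symmetric covariance) = 9.
Total = 14 + 27 + 2 + 9 = 52.
1 parameter(s) fixed at known values: 52 - 1 = 51.
Dimension = 51

51


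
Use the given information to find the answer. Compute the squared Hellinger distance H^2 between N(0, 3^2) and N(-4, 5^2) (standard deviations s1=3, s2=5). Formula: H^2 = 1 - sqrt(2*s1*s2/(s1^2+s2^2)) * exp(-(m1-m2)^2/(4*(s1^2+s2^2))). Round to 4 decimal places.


Squared Hellinger distance for Gaussians:
H^2 = 1 - sqrt(2*s1*s2/(s1^2+s2^2)) * exp(-(m1-m2)^2/(4*(s1^2+s2^2))).
s1^2 = 9, s2^2 = 25, s1^2+s2^2 = 34.
sqrt(2*3*5/(34)) = 0.939336.
(m1-m2)^2 = (4)^2 = 16.
exp(-16/(4*34)) = exp(-0.117647) = 0.88901.
H^2 = 1 - 0.939336*0.88901 = 0.1649

0.1649


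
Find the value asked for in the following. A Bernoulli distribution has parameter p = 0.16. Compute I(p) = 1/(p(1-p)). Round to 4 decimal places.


For Bernoulli(p), Fisher information is I(p) = 1/(p*(1-p)).
p = 0.16, 1-p = 0.84.
p*(1-p) = 0.1344.
I(p) = 1/0.1344 = 7.4405

7.4405


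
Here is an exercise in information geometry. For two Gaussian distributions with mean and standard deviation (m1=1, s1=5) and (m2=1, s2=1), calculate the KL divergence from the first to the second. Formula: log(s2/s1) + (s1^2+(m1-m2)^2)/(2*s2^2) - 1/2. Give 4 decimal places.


KL divergence between normal distributions:
KL = log(s2/s1) + (s1^2 + (m1-m2)^2)/(2*s2^2) - 1/2.
log(1/5) = -1.609438.
(5^2 + (1-1)^2)/(2*1^2) = (25 + 0)/2 = 12.5.
KL = -1.609438 + 12.5 - 0.5 = 10.3906

10.3906


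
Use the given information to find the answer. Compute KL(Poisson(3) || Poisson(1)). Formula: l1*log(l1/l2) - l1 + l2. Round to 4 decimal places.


KL divergence for Poisson:
KL = l1*log(l1/l2) - l1 + l2.
l1 = 3, l2 = 1.
log(3/1) = 1.098612.
l1*log(l1/l2) = 3 * 1.098612 = 3.295837.
KL = 3.295837 - 3 + 1 = 1.2958

1.2958


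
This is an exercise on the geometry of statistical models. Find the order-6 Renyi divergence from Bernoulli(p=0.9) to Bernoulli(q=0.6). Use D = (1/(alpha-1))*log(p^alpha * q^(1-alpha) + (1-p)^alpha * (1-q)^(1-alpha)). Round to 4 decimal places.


Renyi divergence of order alpha between Bernoulli distributions:
D = (1/(alpha-1))*log(p^alpha * q^(1-alpha) + (1-p)^alpha * (1-q)^(1-alpha)).
alpha = 6, p = 0.9, q = 0.6.
p^alpha * q^(1-alpha) = 0.9^6 * 0.6^-5 = 6.834375.
(1-p)^alpha * (1-q)^(1-alpha) = 0.1^6 * 0.4^-5 = 9.8e-05.
sum = 6.834375 + 9.8e-05 = 6.834473.
D = (1/5)*log(6.834473) = 0.3844

0.3844


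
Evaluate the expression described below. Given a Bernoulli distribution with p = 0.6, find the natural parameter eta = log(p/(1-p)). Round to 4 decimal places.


Natural parameter for Bernoulli: eta = log(p/(1-p)).
p = 0.6, 1-p = 0.4.
p/(1-p) = 1.5.
eta = log(1.5) = 0.4055

0.4055


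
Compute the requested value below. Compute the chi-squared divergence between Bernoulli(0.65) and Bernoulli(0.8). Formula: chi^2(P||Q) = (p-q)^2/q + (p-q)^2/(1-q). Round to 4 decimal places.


Chi-squared divergence between Bernoulli distributions:
chi^2 = (p-q)^2/q + (p-q)^2/(1-q).
p = 0.65, q = 0.8, p-q = -0.15.
(p-q)^2 = 0.0225.
term1 = 0.0225/0.8 = 0.028125.
term2 = 0.0225/0.2 = 0.1125.
chi^2 = 0.028125 + 0.1125 = 0.1406

0.1406


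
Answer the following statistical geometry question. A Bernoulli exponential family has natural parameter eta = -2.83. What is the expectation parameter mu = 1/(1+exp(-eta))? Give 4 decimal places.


Dual coordinate (expectation parameter) for Bernoulli:
mu = 1/(1+exp(-eta)).
eta = -2.83.
exp(-eta) = exp(2.83) = 16.945461.
mu = 1/(1+16.945461) = 0.0557

0.0557


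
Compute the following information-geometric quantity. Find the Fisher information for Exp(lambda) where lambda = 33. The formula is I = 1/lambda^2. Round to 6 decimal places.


Fisher information for exponential: I(lambda) = 1/lambda^2.
lambda = 33, lambda^2 = 1089.
I = 1/1089 = 0.000918

0.000918


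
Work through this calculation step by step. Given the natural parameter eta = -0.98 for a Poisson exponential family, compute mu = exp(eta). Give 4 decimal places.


Expectation parameter for Poisson exponential family:
mu = exp(eta).
eta = -0.98.
mu = exp(-0.98) = 0.3753

0.3753


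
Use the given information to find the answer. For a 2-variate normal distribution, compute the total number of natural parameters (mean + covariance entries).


Exponential family dimension calculation:
For 2-dim MVN: mean has 2 params, covariance has 2*3/2 = 3 unique entries.
Total dim = 2 + 3 = 5.

5


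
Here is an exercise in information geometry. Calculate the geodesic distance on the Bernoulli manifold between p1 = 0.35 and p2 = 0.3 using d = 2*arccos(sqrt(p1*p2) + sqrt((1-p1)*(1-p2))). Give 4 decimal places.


Geodesic distance on Bernoulli manifold:
d(p1,p2) = 2*arccos(sqrt(p1*p2) + sqrt((1-p1)*(1-p2))).
sqrt(p1*p2) = sqrt(0.35*0.3) = 0.324037.
sqrt((1-p1)*(1-p2)) = sqrt(0.65*0.7) = 0.674537.
arg = 0.324037 + 0.674537 = 0.998574.
d = 2*arccos(0.998574) = 0.1068

0.1068


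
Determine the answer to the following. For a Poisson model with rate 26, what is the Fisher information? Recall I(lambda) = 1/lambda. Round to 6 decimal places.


Fisher information for Poisson: I(lambda) = 1/lambda.
lambda = 26.
I(lambda) = 1/26 = 0.038462

0.038462
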